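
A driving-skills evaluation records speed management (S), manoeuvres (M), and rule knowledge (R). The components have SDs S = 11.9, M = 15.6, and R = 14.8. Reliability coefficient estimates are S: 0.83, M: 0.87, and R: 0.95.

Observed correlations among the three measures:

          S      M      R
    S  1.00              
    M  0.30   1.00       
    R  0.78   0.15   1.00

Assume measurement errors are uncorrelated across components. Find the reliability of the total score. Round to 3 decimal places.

0.937

Var(S+M+R) = 11.9² + 15.6² + 14.8² + 2·[11.9·15.6·0.30 + 11.9·14.8·0.78 + 15.6·14.8·0.15] = 604.01 + 455.395 = 1059.41.
With uncorrelated errors the cross-covariances are all true-score covariance, so they carry over unchanged; only the diagonal terms shrink to ρᵢσᵢ².
True-score variance = [11.9²·0.83 + 15.6²·0.87 + 14.8²·0.95] + 455.395 = 537.348 + 455.395 = 992.743.
Reliability = 992.743 / 1059.41 = 0.937.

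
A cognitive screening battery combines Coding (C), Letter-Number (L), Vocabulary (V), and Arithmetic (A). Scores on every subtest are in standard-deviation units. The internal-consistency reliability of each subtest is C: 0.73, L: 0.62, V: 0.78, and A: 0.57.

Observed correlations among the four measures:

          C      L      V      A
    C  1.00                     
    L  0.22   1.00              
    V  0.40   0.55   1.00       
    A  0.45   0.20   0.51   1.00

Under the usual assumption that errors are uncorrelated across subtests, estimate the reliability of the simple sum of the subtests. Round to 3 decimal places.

0.850

Var(C+L+V+A) = 4 + 2·[0.22 + 0.40 + 0.45 + 0.55 + 0.20 + 0.51] = 4 + 4.66 = 8.66.
With uncorrelated errors the cross-covariances are all true-score covariance, so they carry over unchanged; only the diagonal terms shrink to ρᵢσᵢ².
True-score variance = [0.73 + 0.62 + 0.78 + 0.57] + 4.66 = 2.7 + 4.66 = 7.36.
Reliability = 7.36 / 8.66 = 0.850.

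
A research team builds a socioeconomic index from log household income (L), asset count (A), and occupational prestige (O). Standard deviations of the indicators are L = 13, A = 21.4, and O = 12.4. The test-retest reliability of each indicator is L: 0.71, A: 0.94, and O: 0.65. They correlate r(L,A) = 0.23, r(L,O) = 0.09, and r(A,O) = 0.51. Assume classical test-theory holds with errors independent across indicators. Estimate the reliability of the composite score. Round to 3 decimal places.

Var(L+A+O) = 13² + 21.4² + 12.4² + 2·[13·21.4·0.23 + 13·12.4·0.09 + 21.4·12.4·0.51] = 780.72 + 427.655 = 1208.38.
Under uncorrelated errors the observed covariances equal the true-score covariances, so only the own-variance terms attenuate.
True-score variance = [13²·0.71 + 21.4²·0.94 + 12.4²·0.65] + 427.655 = 650.416 + 427.655 = 1078.07.
Reliability = 1078.07 / 1208.38 = 0.892.

0.892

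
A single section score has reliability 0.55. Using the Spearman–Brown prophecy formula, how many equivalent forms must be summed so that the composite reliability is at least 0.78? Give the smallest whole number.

3

k ≥ ρ*(1−ρ₁)/(ρ₁(1−ρ*)) = 0.78·0.45 / (0.55·0.22) = 2.901.
Smallest integer k = 3.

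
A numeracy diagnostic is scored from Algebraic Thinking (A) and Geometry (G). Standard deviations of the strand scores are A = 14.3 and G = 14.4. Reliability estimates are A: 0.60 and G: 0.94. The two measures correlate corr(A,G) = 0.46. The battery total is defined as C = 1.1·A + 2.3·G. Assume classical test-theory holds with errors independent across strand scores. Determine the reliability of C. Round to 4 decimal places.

Var(C) = 1.1²·14.3² + 2.3²·14.4² + 2·[2.53·14.3·14.4·0.46] = 1344.37 + 479.299 = 1823.67.
With uncorrelated errors the cross-covariances are all true-score covariance, so they carry over unchanged; only the diagonal terms shrink to ρᵢσᵢ².
True-score variance = [1.1²·14.3²·0.60 + 2.3²·14.4²·0.94] + 479.299 = 1179.58 + 479.299 = 1658.88.
Reliability = 1658.88 / 1823.67 = 0.9096.

0.9096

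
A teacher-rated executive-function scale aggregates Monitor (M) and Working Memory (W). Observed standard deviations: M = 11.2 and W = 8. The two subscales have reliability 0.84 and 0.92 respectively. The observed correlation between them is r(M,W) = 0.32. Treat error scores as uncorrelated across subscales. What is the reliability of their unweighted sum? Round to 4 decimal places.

Var(M+W) = 11.2² + 8² + 2·[11.2·8·0.32] = 189.44 + 57.344 = 246.784.
Because errors are independent across components, Cov(Tᵢ,Tⱼ) = Cov(Xᵢ,Xⱼ); the off-diagonal part of the true-score variance is the same as above.
True-score variance = [11.2²·0.84 + 8²·0.92] + 57.344 = 164.25 + 57.344 = 221.594.
Reliability = 221.594 / 246.784 = 0.8979.

0.8979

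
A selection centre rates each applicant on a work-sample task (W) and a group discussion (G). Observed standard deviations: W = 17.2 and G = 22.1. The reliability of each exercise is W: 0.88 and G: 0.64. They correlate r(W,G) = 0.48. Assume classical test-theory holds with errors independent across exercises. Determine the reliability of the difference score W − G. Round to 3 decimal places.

0.496

Var(W−G) = 17.2² + 22.1² − 2·17.2·22.1·0.48 = 784.25 − 364.915 = 419.335.
With uncorrelated errors the cross-covariances are all true-score covariance, so they carry over unchanged; only the diagonal terms shrink to ρᵢσᵢ².
True-score variance = [17.2²·0.88 + 22.1²·0.64] − 364.915 = 572.922 − 364.915 = 208.006.
Reliability = 208.006 / 419.335 = 0.496.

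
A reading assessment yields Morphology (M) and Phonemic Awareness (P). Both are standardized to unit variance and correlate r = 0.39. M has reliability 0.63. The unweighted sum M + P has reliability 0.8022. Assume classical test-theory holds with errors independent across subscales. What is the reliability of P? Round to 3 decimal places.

Var(M+P) = 2 + 2·0.39 = 2.780.
True-score variance = ρ_M + ρ_P + 2·0.39, so 0.8022 = (0.63 + ρ_P + 0.78) / 2.780.
ρ_P = 0.8022·2.780 − 0.63 − 0.78 = 0.820.

0.820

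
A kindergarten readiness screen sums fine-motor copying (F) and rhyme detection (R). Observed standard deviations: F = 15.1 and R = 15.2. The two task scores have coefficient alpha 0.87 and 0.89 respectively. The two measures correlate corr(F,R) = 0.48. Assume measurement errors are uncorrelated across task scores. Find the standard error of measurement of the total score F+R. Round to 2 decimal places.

7.42

Var(total) = 459.05 + 220.339 = 679.389.
True-score variance = 403.994 + 220.339 = 624.333, so reliability = 0.9190.
Error variance = 679.389 − 624.333 = 55.0557; SEM = √55.0557 = 7.42.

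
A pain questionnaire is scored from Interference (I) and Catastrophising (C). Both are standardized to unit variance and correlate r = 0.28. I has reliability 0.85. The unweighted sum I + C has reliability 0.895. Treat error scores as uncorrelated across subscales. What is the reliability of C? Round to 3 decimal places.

Var(I+C) = 2 + 2·0.28 = 2.560.
True-score variance = ρ_I + ρ_C + 2·0.28, so 0.895 = (0.85 + ρ_C + 0.56) / 2.560.
ρ_C = 0.895·2.560 − 0.85 − 0.56 = 0.881.

0.881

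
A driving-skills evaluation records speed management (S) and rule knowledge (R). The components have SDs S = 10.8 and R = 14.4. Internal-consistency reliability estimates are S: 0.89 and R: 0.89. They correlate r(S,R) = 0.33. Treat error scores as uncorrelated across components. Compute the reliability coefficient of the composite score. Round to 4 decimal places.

Var(S+R) = 10.8² + 14.4² + 2·[10.8·14.4·0.33] = 324 + 102.643 = 426.643.
Under uncorrelated errors the observed covariances equal the true-score covariances, so only the own-variance terms attenuate.
True-score variance = [10.8²·0.89 + 14.4²·0.89] + 102.643 = 288.36 + 102.643 = 391.003.
Reliability = 391.003 / 426.643 = 0.9165.

0.9165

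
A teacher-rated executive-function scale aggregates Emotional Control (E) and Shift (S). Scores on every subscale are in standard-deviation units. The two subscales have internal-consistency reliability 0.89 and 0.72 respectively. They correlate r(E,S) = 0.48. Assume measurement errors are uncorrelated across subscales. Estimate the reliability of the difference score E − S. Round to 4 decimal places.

Var(E−S) = 1 + 1 − 2·0.48 = 2 − 0.96 = 1.04.
With uncorrelated errors the cross-covariances are all true-score covariance, so they carry over unchanged; only the diagonal terms shrink to ρᵢσᵢ².
True-score variance = [0.89 + 0.72] − 0.96 = 1.61 − 0.96 = 0.65.
Reliability = 0.65 / 1.04 = 0.6250.

0.6250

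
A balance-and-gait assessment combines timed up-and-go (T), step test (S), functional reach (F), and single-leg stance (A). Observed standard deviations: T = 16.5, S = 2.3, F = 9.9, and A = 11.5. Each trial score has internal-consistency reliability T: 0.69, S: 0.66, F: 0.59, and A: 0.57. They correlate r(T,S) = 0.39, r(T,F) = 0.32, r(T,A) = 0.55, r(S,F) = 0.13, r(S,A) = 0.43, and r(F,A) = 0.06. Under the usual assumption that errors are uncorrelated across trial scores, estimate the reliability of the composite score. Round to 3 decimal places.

0.795

Var(T+S+F+A) = 16.5² + 2.3² + 9.9² + 11.5² + 2·[16.5·2.3·0.39 + 16.5·9.9·0.32 + 16.5·11.5·0.55 + 2.3·9.9·0.13 + 2.3·11.5·0.43 + 9.9·11.5·0.06] = 507.8 + 385.199 = 892.999.
With uncorrelated errors the cross-covariances are all true-score covariance, so they carry over unchanged; only the diagonal terms shrink to ρᵢσᵢ².
True-score variance = [16.5²·0.69 + 2.3²·0.66 + 9.9²·0.59 + 11.5²·0.57] + 385.199 = 324.552 + 385.199 = 709.752.
Reliability = 709.752 / 892.999 = 0.795.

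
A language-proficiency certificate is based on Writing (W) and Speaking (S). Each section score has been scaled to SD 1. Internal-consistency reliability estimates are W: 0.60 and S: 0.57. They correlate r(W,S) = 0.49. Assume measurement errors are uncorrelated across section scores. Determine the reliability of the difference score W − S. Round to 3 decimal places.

0.186

Var(W−S) = 1 + 1 − 2·0.49 = 2 − 0.98 = 1.02.
Under uncorrelated errors the observed covariances equal the true-score covariances, so only the own-variance terms attenuate.
True-score variance = [0.60 + 0.57] − 0.98 = 1.17 − 0.98 = 0.19.
Reliability = 0.19 / 1.02 = 0.186.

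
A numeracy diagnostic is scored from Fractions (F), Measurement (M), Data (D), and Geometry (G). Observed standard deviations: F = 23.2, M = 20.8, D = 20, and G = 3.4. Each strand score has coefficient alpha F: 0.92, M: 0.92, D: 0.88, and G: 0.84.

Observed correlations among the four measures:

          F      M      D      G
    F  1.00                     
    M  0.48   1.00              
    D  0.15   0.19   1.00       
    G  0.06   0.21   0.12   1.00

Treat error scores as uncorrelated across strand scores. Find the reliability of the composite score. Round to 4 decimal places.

0.9420

Var(F+M+D+G) = 23.2² + 20.8² + 20² + 3.4² + 2·[23.2·20.8·0.48 + 23.2·20·0.15 + 23.2·3.4·0.06 + 20.8·20·0.19 + 20.8·3.4·0.21 + 20·3.4·0.12] = 1382.44 + 816.026 = 2198.47.
Because errors are independent across components, Cov(Tᵢ,Tⱼ) = Cov(Xᵢ,Xⱼ); the off-diagonal part of the true-score variance is the same as above.
True-score variance = [23.2²·0.92 + 20.8²·0.92 + 20²·0.88 + 3.4²·0.84] + 816.026 = 1254.92 + 816.026 = 2070.95.
Reliability = 2070.95 / 2198.47 = 0.9420.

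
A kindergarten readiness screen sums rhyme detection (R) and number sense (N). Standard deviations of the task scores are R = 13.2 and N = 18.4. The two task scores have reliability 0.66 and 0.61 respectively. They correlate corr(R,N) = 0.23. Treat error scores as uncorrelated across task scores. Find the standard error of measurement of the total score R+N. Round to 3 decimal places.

13.830

Var(total) = 512.8 + 111.725 = 624.525.
True-score variance = 321.52 + 111.725 = 433.245, so reliability = 0.6937.
Error variance = 624.525 − 433.245 = 191.28; SEM = √191.28 = 13.830.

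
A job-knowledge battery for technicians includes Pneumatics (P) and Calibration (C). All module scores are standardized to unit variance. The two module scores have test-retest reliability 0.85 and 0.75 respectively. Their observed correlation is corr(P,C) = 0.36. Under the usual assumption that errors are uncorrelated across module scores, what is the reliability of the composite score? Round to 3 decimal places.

Var(P+C) = 2 + 2·[0.36] = 2 + 0.72 = 2.72.
With uncorrelated errors the cross-covariances are all true-score covariance, so they carry over unchanged; only the diagonal terms shrink to ρᵢσᵢ².
True-score variance = [0.85 + 0.75] + 0.72 = 1.6 + 0.72 = 2.32.
Reliability = 2.32 / 2.72 = 0.853.

0.853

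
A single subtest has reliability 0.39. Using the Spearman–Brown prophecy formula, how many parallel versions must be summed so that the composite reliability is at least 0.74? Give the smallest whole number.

5

k ≥ ρ*(1−ρ₁)/(ρ₁(1−ρ*)) = 0.74·0.61 / (0.39·0.26) = 4.452.
Smallest integer k = 5.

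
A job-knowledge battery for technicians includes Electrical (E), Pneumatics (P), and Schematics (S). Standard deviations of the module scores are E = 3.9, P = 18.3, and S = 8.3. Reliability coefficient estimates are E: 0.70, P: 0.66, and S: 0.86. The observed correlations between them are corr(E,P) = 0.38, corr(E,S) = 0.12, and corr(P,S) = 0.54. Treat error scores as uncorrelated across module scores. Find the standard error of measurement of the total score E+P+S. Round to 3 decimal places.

Var(total) = 418.99 + 226.051 = 645.041.
True-score variance = 290.92 + 226.051 = 516.971, so reliability = 0.8015.
Error variance = 645.041 − 516.971 = 128.07; SEM = √128.07 = 11.317.

11.317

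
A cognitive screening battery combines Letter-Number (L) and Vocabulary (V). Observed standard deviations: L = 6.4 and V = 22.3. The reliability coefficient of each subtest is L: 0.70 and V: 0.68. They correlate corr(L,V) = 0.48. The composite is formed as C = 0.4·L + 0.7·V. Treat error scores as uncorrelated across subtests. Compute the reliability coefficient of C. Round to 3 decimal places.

Var(C) = 0.4²·6.4² + 0.7²·22.3² + 2·[0.28·6.4·22.3·0.48] = 250.226 + 38.3631 = 288.589.
Under uncorrelated errors the observed covariances equal the true-score covariances, so only the own-variance terms attenuate.
True-score variance = [0.4²·6.4²·0.70 + 0.7²·22.3²·0.68] + 38.3631 = 170.285 + 38.3631 = 208.648.
Reliability = 208.648 / 288.589 = 0.723.

0.723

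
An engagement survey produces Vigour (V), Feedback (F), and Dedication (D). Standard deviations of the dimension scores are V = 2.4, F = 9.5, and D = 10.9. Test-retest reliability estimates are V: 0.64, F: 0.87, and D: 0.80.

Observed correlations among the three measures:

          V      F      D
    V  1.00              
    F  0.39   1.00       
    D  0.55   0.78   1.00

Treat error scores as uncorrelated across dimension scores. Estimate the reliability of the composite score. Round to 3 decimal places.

0.911

Var(V+F+D) = 2.4² + 9.5² + 10.9² + 2·[2.4·9.5·0.39 + 2.4·10.9·0.55 + 9.5·10.9·0.78] = 214.82 + 208.098 = 422.918.
With uncorrelated errors the cross-covariances are all true-score covariance, so they carry over unchanged; only the diagonal terms shrink to ρᵢσᵢ².
True-score variance = [2.4²·0.64 + 9.5²·0.87 + 10.9²·0.80] + 208.098 = 177.252 + 208.098 = 385.35.
Reliability = 385.35 / 422.918 = 0.911.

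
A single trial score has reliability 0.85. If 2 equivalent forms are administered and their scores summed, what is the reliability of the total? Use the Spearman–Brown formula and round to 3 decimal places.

0.919

ρ_k = kρ / (1 + (k−1)ρ) = 2·0.85 / (1 + 1·0.85) = 1.700 / 1.850 = 0.919.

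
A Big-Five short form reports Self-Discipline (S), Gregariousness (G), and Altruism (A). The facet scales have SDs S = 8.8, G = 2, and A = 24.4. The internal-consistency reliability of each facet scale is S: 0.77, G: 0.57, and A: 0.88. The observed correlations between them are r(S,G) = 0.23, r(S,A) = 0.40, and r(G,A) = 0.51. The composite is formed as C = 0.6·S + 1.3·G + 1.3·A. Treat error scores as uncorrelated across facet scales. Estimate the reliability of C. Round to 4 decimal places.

Var(C) = 0.6²·8.8² + 1.3²·2² + 1.3²·24.4² + 2·[0.78·8.8·2·0.23 + 0.78·8.8·24.4·0.40 + 1.69·2·24.4·0.51] = 1040.8 + 224.422 = 1265.22.
Under uncorrelated errors the observed covariances equal the true-score covariances, so only the own-variance terms attenuate.
True-score variance = [0.6²·8.8²·0.77 + 1.3²·2²·0.57 + 1.3²·24.4²·0.88] + 224.422 = 910.739 + 224.422 = 1135.16.
Reliability = 1135.16 / 1265.22 = 0.8972.

0.8972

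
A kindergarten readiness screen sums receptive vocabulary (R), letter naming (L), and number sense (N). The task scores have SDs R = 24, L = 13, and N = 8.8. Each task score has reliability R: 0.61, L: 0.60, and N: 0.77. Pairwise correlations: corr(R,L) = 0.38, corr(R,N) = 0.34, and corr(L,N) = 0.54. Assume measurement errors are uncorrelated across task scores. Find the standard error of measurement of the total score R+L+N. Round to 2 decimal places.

17.61

Var(total) = 822.44 + 504.288 = 1326.73.
True-score variance = 512.389 + 504.288 = 1016.68, so reliability = 0.7663.
Error variance = 1326.73 − 1016.68 = 310.051; SEM = √310.051 = 17.61.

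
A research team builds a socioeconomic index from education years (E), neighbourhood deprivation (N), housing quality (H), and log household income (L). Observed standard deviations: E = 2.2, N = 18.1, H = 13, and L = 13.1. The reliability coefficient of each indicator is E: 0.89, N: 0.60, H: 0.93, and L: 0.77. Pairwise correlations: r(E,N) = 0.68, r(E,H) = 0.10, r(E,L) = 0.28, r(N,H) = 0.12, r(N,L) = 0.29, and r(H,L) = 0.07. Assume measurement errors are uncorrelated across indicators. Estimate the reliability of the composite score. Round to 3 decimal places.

Var(E+N+H+L) = 2.2² + 18.1² + 13² + 13.1² + 2·[2.2·18.1·0.68 + 2.2·13·0.10 + 2.2·13.1·0.28 + 18.1·13·0.12 + 18.1·13.1·0.29 + 13·13.1·0.07] = 673.06 + 293.852 = 966.912.
Under uncorrelated errors the observed covariances equal the true-score covariances, so only the own-variance terms attenuate.
True-score variance = [2.2²·0.89 + 18.1²·0.60 + 13²·0.93 + 13.1²·0.77] + 293.852 = 490.183 + 293.852 = 784.036.
Reliability = 784.036 / 966.912 = 0.811.

0.811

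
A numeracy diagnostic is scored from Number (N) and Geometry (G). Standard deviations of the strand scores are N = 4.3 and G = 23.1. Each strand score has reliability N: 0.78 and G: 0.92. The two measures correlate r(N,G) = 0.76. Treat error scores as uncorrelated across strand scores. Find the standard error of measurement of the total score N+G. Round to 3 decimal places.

6.838

Var(total) = 552.1 + 150.982 = 703.082.
True-score variance = 505.343 + 150.982 = 656.325, so reliability = 0.9335.
Error variance = 703.082 − 656.325 = 46.7566; SEM = √46.7566 = 6.838.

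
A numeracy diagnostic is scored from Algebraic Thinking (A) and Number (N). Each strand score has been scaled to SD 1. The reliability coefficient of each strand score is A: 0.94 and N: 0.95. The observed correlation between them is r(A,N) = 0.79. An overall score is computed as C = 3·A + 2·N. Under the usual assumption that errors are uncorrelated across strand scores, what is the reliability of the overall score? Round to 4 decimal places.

Var(C) = 3² + 2² + 2·[6·0.79] = 13 + 9.48 = 22.48.
With uncorrelated errors the cross-covariances are all true-score covariance, so they carry over unchanged; only the diagonal terms shrink to ρᵢσᵢ².
True-score variance = [3²·0.94 + 2²·0.95] + 9.48 = 12.26 + 9.48 = 21.74.
Reliability = 21.74 / 22.48 = 0.9671.

0.9671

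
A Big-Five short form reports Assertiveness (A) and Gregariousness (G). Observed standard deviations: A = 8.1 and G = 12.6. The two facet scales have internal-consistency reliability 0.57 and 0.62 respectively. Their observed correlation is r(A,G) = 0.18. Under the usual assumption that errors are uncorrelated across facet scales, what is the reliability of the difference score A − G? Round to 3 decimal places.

Var(A−G) = 8.1² + 12.6² − 2·8.1·12.6·0.18 = 224.37 − 36.7416 = 187.628.
Under uncorrelated errors the observed covariances equal the true-score covariances, so only the own-variance terms attenuate.
True-score variance = [8.1²·0.57 + 12.6²·0.62] − 36.7416 = 135.829 − 36.7416 = 99.0873.
Reliability = 99.0873 / 187.628 = 0.528.

0.528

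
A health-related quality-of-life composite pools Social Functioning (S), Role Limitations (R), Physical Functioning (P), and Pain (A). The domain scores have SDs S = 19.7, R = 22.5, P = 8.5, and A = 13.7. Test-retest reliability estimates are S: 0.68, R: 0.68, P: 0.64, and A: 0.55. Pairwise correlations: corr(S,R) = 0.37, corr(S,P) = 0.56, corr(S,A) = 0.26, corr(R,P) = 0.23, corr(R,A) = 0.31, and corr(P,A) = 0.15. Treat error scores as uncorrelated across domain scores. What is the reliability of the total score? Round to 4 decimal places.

0.8133

Var(S+R+P+A) = 19.7² + 22.5² + 8.5² + 13.7² + 2·[19.7·22.5·0.37 + 19.7·8.5·0.56 + 19.7·13.7·0.26 + 22.5·8.5·0.23 + 22.5·13.7·0.31 + 8.5·13.7·0.15] = 1154.28 + 969.917 = 2124.2.
Under uncorrelated errors the observed covariances equal the true-score covariances, so only the own-variance terms attenuate.
True-score variance = [19.7²·0.68 + 22.5²·0.68 + 8.5²·0.64 + 13.7²·0.55] + 969.917 = 757.621 + 969.917 = 1727.54.
Reliability = 1727.54 / 2124.2 = 0.8133.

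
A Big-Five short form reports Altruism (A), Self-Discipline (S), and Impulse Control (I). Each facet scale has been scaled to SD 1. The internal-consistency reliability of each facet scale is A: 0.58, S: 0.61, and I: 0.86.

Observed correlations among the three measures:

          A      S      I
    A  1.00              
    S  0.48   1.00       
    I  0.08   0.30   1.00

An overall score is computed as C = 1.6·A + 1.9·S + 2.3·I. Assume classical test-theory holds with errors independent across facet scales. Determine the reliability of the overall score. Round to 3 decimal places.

Var(C) = 1.6² + 1.9² + 2.3² + 2·[3.04·0.48 + 3.68·0.08 + 4.37·0.30] = 11.46 + 6.1292 = 17.5892.
With uncorrelated errors the cross-covariances are all true-score covariance, so they carry over unchanged; only the diagonal terms shrink to ρᵢσᵢ².
True-score variance = [1.6²·0.58 + 1.9²·0.61 + 2.3²·0.86] + 6.1292 = 8.2363 + 6.1292 = 14.3655.
Reliability = 14.3655 / 17.5892 = 0.817.

0.817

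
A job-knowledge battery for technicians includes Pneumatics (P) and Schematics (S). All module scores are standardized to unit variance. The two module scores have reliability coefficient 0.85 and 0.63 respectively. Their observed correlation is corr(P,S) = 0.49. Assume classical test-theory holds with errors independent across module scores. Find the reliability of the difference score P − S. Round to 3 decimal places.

Var(P−S) = 1 + 1 − 2·0.49 = 2 − 0.98 = 1.02.
Because errors are independent across components, Cov(Tᵢ,Tⱼ) = Cov(Xᵢ,Xⱼ); the off-diagonal part of the true-score variance is the same as above.
True-score variance = [0.85 + 0.63] − 0.98 = 1.48 − 0.98 = 0.5.
Reliability = 0.5 / 1.02 = 0.490.

0.490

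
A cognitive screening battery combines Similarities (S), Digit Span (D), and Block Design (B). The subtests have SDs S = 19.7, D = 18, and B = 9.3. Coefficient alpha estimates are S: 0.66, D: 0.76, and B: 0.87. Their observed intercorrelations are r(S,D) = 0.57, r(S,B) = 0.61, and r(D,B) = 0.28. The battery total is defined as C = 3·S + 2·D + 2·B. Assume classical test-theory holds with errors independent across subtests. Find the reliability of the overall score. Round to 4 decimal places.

Var(C) = 3²·19.7² + 2²·18² + 2²·9.3² + 2·[6·19.7·18·0.57 + 6·19.7·9.3·0.61 + 4·18·9.3·0.28] = 5134.77 + 4141.54 = 9276.31.
Because errors are independent across components, Cov(Tᵢ,Tⱼ) = Cov(Xᵢ,Xⱼ); the off-diagonal part of the true-score variance is the same as above.
True-score variance = [3²·19.7²·0.66 + 2²·18²·0.76 + 2²·9.3²·0.87] + 4141.54 = 3591.2 + 4141.54 = 7732.74.
Reliability = 7732.74 / 9276.31 = 0.8336.

0.8336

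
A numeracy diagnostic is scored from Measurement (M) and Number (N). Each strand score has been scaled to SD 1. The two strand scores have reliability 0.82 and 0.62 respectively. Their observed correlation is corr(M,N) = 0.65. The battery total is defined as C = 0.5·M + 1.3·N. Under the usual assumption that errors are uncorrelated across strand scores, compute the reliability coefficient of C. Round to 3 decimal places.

Var(C) = 0.5² + 1.3² + 2·[0.65·0.65] = 1.94 + 0.845 = 2.785.
Under uncorrelated errors the observed covariances equal the true-score covariances, so only the own-variance terms attenuate.
True-score variance = [0.5²·0.82 + 1.3²·0.62] + 0.845 = 1.2528 + 0.845 = 2.0978.
Reliability = 2.0978 / 2.785 = 0.753.

0.753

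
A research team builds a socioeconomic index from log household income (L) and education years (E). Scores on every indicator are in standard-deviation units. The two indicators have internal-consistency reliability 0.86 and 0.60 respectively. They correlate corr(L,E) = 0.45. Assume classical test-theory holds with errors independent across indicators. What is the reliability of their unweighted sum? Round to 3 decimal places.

0.814

Var(L+E) = 2 + 2·[0.45] = 2 + 0.9 = 2.9.
With uncorrelated errors the cross-covariances are all true-score covariance, so they carry over unchanged; only the diagonal terms shrink to ρᵢσᵢ².
True-score variance = [0.86 + 0.60] + 0.9 = 1.46 + 0.9 = 2.36.
Reliability = 2.36 / 2.9 = 0.814.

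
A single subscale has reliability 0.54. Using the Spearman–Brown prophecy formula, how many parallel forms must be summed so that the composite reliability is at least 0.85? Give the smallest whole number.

k ≥ ρ*(1−ρ₁)/(ρ₁(1−ρ*)) = 0.85·0.46 / (0.54·0.15) = 4.827.
Smallest integer k = 5.

5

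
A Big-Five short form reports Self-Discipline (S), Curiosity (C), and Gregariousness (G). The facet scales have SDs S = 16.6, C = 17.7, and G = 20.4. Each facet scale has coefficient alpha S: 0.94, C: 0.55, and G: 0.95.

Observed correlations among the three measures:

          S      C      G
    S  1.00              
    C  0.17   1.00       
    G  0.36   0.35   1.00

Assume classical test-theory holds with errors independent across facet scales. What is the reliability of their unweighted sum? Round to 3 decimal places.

Var(S+C+G) = 16.6² + 17.7² + 20.4² + 2·[16.6·17.7·0.17 + 16.6·20.4·0.36 + 17.7·20.4·0.35] = 1005.01 + 596.476 = 1601.49.
Under uncorrelated errors the observed covariances equal the true-score covariances, so only the own-variance terms attenuate.
True-score variance = [16.6²·0.94 + 17.7²·0.55 + 20.4²·0.95] + 596.476 = 826.688 + 596.476 = 1423.16.
Reliability = 1423.16 / 1601.49 = 0.889.

0.889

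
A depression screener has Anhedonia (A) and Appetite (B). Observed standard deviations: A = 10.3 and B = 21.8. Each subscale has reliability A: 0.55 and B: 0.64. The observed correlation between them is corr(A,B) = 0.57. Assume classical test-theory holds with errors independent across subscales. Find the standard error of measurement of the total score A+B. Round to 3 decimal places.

14.793

Var(total) = 581.33 + 255.976 = 837.306.
True-score variance = 362.503 + 255.976 = 618.479, so reliability = 0.7387.
Error variance = 837.306 − 618.479 = 218.827; SEM = √218.827 = 14.793.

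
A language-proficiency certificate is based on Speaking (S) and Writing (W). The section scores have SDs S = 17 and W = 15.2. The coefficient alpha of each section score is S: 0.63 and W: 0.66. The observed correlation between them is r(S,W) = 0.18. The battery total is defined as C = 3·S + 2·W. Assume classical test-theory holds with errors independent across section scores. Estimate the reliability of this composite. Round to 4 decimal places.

Var(C) = 3²·17² + 2²·15.2² + 2·[6·17·15.2·0.18] = 3525.16 + 558.144 = 4083.3.
With uncorrelated errors the cross-covariances are all true-score covariance, so they carry over unchanged; only the diagonal terms shrink to ρᵢσᵢ².
True-score variance = [3²·17²·0.63 + 2²·15.2²·0.66] + 558.144 = 2248.58 + 558.144 = 2806.72.
Reliability = 2806.72 / 4083.3 = 0.6874.

0.6874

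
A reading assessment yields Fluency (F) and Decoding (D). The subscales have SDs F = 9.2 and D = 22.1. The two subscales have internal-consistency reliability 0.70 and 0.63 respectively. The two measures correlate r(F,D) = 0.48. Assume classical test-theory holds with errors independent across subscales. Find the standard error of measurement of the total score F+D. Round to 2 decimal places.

14.36

Var(total) = 573.05 + 195.187 = 768.237.
True-score variance = 366.946 + 195.187 = 562.134, so reliability = 0.7317.
Error variance = 768.237 − 562.134 = 206.104; SEM = √206.104 = 14.36.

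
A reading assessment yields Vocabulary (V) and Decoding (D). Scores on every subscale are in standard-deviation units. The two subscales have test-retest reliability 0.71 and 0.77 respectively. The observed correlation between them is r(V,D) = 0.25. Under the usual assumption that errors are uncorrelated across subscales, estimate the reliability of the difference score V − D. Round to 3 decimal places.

Var(V−D) = 1 + 1 − 2·0.25 = 2 − 0.5 = 1.5.
Under uncorrelated errors the observed covariances equal the true-score covariances, so only the own-variance terms attenuate.
True-score variance = [0.71 + 0.77] − 0.5 = 1.48 − 0.5 = 0.98.
Reliability = 0.98 / 1.5 = 0.653.

0.653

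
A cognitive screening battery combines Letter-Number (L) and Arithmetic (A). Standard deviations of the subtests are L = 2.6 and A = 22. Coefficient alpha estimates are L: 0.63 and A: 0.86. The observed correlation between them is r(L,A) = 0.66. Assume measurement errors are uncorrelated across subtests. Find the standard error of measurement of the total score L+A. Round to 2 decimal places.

8.38

Var(total) = 490.76 + 75.504 = 566.264.
True-score variance = 420.499 + 75.504 = 496.003, so reliability = 0.8759.
Error variance = 566.264 − 496.003 = 70.2612; SEM = √70.2612 = 8.38.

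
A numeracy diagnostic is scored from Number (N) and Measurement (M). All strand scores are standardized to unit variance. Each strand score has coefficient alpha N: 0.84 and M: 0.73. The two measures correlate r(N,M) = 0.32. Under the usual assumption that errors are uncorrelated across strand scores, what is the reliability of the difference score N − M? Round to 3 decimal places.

Var(N−M) = 1 + 1 − 2·0.32 = 2 − 0.64 = 1.36.
Under uncorrelated errors the observed covariances equal the true-score covariances, so only the own-variance terms attenuate.
True-score variance = [0.84 + 0.73] − 0.64 = 1.57 − 0.64 = 0.93.
Reliability = 0.93 / 1.36 = 0.684.

0.684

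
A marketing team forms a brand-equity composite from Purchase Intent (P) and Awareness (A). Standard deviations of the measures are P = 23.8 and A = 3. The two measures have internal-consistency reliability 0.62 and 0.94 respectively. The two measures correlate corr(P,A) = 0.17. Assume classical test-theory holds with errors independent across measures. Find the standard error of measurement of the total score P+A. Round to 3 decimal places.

14.690

Var(total) = 575.44 + 24.276 = 599.716.
True-score variance = 359.653 + 24.276 = 383.929, so reliability = 0.6402.
Error variance = 599.716 − 383.929 = 215.787; SEM = √215.787 = 14.690.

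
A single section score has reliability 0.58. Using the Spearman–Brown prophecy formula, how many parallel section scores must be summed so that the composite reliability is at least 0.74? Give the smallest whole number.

k ≥ ρ*(1−ρ₁)/(ρ₁(1−ρ*)) = 0.74·0.42 / (0.58·0.26) = 2.061.
Smallest integer k = 3.

3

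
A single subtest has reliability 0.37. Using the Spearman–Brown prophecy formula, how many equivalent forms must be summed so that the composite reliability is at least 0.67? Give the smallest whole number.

k ≥ ρ*(1−ρ₁)/(ρ₁(1−ρ*)) = 0.67·0.63 / (0.37·0.33) = 3.457.
Smallest integer k = 4.

4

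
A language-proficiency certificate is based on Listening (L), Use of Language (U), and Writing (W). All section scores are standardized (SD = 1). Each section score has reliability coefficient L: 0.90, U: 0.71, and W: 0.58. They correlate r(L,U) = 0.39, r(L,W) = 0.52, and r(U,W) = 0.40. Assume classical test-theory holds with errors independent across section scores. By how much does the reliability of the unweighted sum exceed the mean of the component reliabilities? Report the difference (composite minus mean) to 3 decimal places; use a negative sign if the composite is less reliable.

0.126

Var(sum) = 3 + 2.62 = 5.62; true-score variance = 2.19 + 2.62 = 4.81; composite reliability = 0.8559.
Mean component reliability = 0.7300.
Difference = 0.8559 − 0.7300 = 0.126.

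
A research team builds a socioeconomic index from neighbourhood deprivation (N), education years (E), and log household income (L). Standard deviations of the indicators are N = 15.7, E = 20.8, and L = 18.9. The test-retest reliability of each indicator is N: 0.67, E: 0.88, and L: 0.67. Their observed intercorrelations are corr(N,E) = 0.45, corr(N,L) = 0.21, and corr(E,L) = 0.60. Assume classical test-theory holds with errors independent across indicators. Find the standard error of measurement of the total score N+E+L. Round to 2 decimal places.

15.85

Var(total) = 1036.34 + 890.275 = 1926.61.
True-score variance = 785.202 + 890.275 = 1675.48, so reliability = 0.8696.
Error variance = 1926.61 − 1675.48 = 251.138; SEM = √251.138 = 15.85.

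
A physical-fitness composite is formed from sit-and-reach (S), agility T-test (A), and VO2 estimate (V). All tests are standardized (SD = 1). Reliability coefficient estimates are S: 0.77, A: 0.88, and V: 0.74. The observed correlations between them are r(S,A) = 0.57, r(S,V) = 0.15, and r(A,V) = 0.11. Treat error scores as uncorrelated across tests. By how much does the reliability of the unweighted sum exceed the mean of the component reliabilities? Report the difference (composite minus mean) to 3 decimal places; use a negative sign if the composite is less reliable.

0.072

Var(sum) = 3 + 1.66 = 4.66; true-score variance = 2.39 + 1.66 = 4.05; composite reliability = 0.8691.
Mean component reliability = 0.7967.
Difference = 0.8691 − 0.7967 = 0.072.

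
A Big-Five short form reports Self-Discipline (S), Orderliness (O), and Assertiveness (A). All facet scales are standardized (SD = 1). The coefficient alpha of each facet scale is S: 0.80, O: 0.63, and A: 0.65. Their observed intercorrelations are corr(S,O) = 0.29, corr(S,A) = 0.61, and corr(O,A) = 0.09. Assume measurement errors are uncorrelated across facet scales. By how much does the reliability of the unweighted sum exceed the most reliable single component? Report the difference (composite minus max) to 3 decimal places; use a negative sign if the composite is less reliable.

Var(sum) = 3 + 1.98 = 4.98; true-score variance = 2.08 + 1.98 = 4.06; composite reliability = 0.8153.
Max component reliability = 0.8000.
Difference = 0.8153 − 0.8000 = 0.015.

0.015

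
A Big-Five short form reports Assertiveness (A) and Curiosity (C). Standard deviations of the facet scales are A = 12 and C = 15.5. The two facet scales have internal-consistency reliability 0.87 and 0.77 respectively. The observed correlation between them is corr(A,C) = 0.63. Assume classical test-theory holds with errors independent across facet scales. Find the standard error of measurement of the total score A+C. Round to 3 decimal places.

8.601

Var(total) = 384.25 + 234.36 = 618.61.
True-score variance = 310.273 + 234.36 = 544.633, so reliability = 0.8804.
Error variance = 618.61 − 544.633 = 73.9775; SEM = √73.9775 = 8.601.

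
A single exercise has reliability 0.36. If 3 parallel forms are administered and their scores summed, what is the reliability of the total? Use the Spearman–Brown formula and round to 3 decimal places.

0.628

ρ_k = kρ / (1 + (k−1)ρ) = 3·0.36 / (1 + 2·0.36) = 1.080 / 1.720 = 0.628.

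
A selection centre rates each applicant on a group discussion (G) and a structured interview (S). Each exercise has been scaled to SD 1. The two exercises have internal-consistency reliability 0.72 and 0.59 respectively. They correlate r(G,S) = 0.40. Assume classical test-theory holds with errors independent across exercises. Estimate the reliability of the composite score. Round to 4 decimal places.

0.7536

Var(G+S) = 2 + 2·[0.40] = 2 + 0.8 = 2.8.
Because errors are independent across components, Cov(Tᵢ,Tⱼ) = Cov(Xᵢ,Xⱼ); the off-diagonal part of the true-score variance is the same as above.
True-score variance = [0.72 + 0.59] + 0.8 = 1.31 + 0.8 = 2.11.
Reliability = 2.11 / 2.8 = 0.7536.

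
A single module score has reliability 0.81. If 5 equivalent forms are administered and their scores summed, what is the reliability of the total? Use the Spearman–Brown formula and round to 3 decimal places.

0.955

ρ_k = kρ / (1 + (k−1)ρ) = 5·0.81 / (1 + 4·0.81) = 4.050 / 4.240 = 0.955.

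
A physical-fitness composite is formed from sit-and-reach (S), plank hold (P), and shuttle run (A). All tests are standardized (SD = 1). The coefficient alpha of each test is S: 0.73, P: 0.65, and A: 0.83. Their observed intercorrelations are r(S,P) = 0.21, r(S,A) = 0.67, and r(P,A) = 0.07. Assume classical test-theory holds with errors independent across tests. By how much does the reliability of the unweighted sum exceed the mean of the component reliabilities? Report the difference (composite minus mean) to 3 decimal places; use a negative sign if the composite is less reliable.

0.102

Var(sum) = 3 + 1.9 = 4.9; true-score variance = 2.21 + 1.9 = 4.11; composite reliability = 0.8388.
Mean component reliability = 0.7367.
Difference = 0.8388 − 0.7367 = 0.102.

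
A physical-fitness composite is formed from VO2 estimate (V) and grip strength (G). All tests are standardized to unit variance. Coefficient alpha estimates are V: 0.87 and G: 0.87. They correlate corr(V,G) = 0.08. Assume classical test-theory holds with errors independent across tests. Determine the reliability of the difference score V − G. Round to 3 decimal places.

Var(V−G) = 1 + 1 − 2·0.08 = 2 − 0.16 = 1.84.
Because errors are independent across components, Cov(Tᵢ,Tⱼ) = Cov(Xᵢ,Xⱼ); the off-diagonal part of the true-score variance is the same as above.
True-score variance = [0.87 + 0.87] − 0.16 = 1.74 − 0.16 = 1.58.
Reliability = 1.58 / 1.84 = 0.859.

0.859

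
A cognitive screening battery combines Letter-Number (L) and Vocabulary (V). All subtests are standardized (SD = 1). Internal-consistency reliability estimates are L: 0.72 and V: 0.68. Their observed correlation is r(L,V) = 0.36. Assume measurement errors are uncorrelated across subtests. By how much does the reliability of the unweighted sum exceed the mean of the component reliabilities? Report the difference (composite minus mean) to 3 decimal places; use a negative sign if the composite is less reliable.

0.079

Var(sum) = 2 + 0.72 = 2.72; true-score variance = 1.4 + 0.72 = 2.12; composite reliability = 0.7794.
Mean component reliability = 0.7000.
Difference = 0.7794 − 0.7000 = 0.079.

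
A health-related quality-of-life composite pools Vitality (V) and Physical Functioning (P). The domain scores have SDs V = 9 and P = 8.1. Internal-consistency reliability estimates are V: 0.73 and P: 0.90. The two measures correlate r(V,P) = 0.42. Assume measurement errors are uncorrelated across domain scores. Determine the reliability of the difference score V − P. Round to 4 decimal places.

0.6670

Var(V−P) = 9² + 8.1² − 2·9·8.1·0.42 = 146.61 − 61.236 = 85.374.
Because errors are independent across components, Cov(Tᵢ,Tⱼ) = Cov(Xᵢ,Xⱼ); the off-diagonal part of the true-score variance is the same as above.
True-score variance = [9²·0.73 + 8.1²·0.90] − 61.236 = 118.179 − 61.236 = 56.943.
Reliability = 56.943 / 85.374 = 0.6670.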